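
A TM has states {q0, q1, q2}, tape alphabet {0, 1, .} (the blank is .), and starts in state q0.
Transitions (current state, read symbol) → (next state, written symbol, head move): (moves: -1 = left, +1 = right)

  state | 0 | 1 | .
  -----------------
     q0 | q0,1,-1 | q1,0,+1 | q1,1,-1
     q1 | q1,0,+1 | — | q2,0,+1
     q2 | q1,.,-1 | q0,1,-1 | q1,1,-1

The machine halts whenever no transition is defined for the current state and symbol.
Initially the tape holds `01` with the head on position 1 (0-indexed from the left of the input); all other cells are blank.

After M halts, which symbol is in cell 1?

0

state=q0 head=1 tape=0[1]..   (q0,1)→(q1,0,+1)
state=q1 head=2 tape=00[.].   (q1,.)→(q2,0,+1)
state=q2 head=3 tape=000[.]   (q2,.)→(q1,1,-1)
state=q1 head=2 tape=00[0]1   (q1,0)→(q1,0,+1)
state=q1 head=3 tape=000[1]
Cell 1 holds 0 when M halts.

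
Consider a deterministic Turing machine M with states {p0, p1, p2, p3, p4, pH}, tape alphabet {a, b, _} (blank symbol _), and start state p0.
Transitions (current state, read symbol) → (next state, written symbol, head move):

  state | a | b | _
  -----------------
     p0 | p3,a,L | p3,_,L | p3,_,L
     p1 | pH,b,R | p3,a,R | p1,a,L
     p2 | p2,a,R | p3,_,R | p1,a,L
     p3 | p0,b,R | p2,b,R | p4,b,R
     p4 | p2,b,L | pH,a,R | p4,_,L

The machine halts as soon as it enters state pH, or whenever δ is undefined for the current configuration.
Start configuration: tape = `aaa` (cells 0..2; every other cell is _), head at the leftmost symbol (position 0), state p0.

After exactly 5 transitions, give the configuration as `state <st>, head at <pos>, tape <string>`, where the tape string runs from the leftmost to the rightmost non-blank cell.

state p2, head at 1, tape baa

p0 | _[a]aa   read a → write a, move L, go to p3
p3 | [_]aaa   read _ → write b, move R, go to p4
p4 | b[a]aa   read a → write b, move L, go to p2
p2 | [b]baa   read b → write _, move R, go to p3
p3 | _[b]aa   read b → write b, move R, go to p2
p2 | _b[a]a
After 5 steps: state p2, head at 1, tape baa.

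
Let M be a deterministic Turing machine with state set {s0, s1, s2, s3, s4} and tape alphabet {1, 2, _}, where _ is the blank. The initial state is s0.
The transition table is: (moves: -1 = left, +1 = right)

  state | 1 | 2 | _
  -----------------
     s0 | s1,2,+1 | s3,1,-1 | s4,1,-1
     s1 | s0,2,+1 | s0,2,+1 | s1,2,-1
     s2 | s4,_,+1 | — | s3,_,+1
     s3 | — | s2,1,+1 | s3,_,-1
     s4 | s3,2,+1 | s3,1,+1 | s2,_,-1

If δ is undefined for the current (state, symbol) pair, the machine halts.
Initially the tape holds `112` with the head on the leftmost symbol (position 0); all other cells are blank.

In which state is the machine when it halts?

s3

state=s0 head=0 tape=[1]12_   (s0,1)→(s1,2,+1)
state=s1 head=1 tape=2[1]2_   (s1,1)→(s0,2,+1)
state=s0 head=2 tape=22[2]_   (s0,2)→(s3,1,-1)
state=s3 head=1 tape=2[2]1_   (s3,2)→(s2,1,+1)
state=s2 head=2 tape=21[1]_   (s2,1)→(s4,_,+1)
state=s4 head=3 tape=21_[_]   (s4,_)→(s2,_,-1)
state=s2 head=2 tape=21[_]_   (s2,_)→(s3,_,+1)
state=s3 head=3 tape=21_[_]   (s3,_)→(s3,_,-1)
state=s3 head=2 tape=21[_]_   (s3,_)→(s3,_,-1)
state=s3 head=1 tape=2[1]__
No transition is defined for (s3, 1); M halts in state s3.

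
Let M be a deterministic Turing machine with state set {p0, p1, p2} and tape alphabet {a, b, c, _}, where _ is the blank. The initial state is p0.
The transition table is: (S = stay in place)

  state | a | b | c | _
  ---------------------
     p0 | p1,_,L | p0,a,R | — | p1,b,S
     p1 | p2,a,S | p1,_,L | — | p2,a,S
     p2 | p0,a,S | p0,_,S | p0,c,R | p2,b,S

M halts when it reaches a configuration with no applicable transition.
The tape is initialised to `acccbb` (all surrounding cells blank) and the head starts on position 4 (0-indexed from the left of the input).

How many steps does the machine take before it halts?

state=p0 head=4 tape=accc[b]b_   (p0,b)→(p0,a,R)
state=p0 head=5 tape=accca[b]_   (p0,b)→(p0,a,R)
state=p0 head=6 tape=acccaa[_]   (p0,_)→(p1,b,S)
state=p1 head=6 tape=acccaa[b]   (p1,b)→(p1,_,L)
state=p1 head=5 tape=accca[a]_   (p1,a)→(p2,a,S)
state=p2 head=5 tape=accca[a]_   (p2,a)→(p0,a,S)
state=p0 head=5 tape=accca[a]_   (p0,a)→(p1,_,L)
state=p1 head=4 tape=accc[a]__   (p1,a)→(p2,a,S)
state=p2 head=4 tape=accc[a]__   (p2,a)→(p0,a,S)
state=p0 head=4 tape=accc[a]__   (p0,a)→(p1,_,L)
state=p1 head=3 tape=acc[c]___
M halts after 10 transitions.

10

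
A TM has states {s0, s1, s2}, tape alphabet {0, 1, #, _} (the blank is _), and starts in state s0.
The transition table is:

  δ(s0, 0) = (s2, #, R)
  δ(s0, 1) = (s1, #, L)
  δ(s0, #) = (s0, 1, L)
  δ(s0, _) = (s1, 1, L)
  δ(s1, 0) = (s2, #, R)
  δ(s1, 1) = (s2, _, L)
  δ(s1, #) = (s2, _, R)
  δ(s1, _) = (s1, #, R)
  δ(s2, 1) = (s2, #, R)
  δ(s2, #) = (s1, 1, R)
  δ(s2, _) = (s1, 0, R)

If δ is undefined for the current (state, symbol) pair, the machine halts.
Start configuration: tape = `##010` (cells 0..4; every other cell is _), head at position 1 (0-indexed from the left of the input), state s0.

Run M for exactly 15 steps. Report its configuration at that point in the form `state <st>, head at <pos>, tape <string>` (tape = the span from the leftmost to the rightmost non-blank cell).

s0 | __#[#]010   read # → write 1, move L, go to s0
s0 | __[#]1010   read # → write 1, move L, go to s0
s0 | _[_]11010   read _ → write 1, move L, go to s1
s1 | [_]111010   read _ → write #, move R, go to s1
s1 | #[1]11010   read 1 → write _, move L, go to s2
s2 | [#]_11010   read # → write 1, move R, go to s1
s1 | 1[_]11010   read _ → write #, move R, go to s1
s1 | 1#[1]1010   read 1 → write _, move L, go to s2
s2 | 1[#]_1010   read # → write 1, move R, go to s1
s1 | 11[_]1010   read _ → write #, move R, go to s1
s1 | 11#[1]010   read 1 → write _, move L, go to s2
s2 | 11[#]_010   read # → write 1, move R, go to s1
s1 | 111[_]010   read _ → write #, move R, go to s1
s1 | 111#[0]10   read 0 → write #, move R, go to s2
s2 | 111##[1]0   read 1 → write #, move R, go to s2
s2 | 111###[0]
After 15 steps: state s2, head at 4, tape 111###0.

state s2, head at 4, tape 111###0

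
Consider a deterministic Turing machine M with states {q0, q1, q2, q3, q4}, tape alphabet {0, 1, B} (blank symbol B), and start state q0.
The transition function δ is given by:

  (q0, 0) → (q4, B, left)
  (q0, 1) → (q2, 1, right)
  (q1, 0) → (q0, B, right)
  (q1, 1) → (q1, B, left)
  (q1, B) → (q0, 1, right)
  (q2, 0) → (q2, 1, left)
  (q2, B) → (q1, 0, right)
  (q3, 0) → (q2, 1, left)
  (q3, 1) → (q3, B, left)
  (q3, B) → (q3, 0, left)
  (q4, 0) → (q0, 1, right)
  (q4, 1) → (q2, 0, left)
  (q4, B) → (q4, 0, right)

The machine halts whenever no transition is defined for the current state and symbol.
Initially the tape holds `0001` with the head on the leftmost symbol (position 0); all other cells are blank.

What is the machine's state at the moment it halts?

q0 | BB[0]001   read 0 → write B, move left, go to q4
q4 | B[B]B001   read B → write 0, move right, go to q4
q4 | B0[B]001   read B → write 0, move right, go to q4
q4 | B00[0]01   read 0 → write 1, move right, go to q0
q0 | B001[0]1   read 0 → write B, move left, go to q4
q4 | B00[1]B1   read 1 → write 0, move left, go to q2
q2 | B0[0]0B1   read 0 → write 1, move left, go to q2
q2 | B[0]10B1   read 0 → write 1, move left, go to q2
q2 | [B]110B1   read B → write 0, move right, go to q1
q1 | 0[1]10B1   read 1 → write B, move left, go to q1
q1 | [0]B10B1   read 0 → write B, move right, go to q0
q0 | B[B]10B1
No transition is defined for (q0, B); M halts in state q0.

q0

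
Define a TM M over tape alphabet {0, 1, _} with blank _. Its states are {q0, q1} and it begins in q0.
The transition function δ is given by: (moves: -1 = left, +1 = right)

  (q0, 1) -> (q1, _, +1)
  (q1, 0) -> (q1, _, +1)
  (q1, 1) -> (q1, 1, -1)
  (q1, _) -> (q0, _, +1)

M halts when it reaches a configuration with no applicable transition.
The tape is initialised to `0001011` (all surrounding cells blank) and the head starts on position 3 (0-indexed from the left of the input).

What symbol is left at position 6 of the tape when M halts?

state=q0 head=3 tape=000[1]011__   (q0,1)→(q1,_,+1)
state=q1 head=4 tape=000_[0]11__   (q1,0)→(q1,_,+1)
state=q1 head=5 tape=000__[1]1__   (q1,1)→(q1,1,-1)
state=q1 head=4 tape=000_[_]11__   (q1,_)→(q0,_,+1)
state=q0 head=5 tape=000__[1]1__   (q0,1)→(q1,_,+1)
state=q1 head=6 tape=000___[1]__   (q1,1)→(q1,1,-1)
state=q1 head=5 tape=000__[_]1__   (q1,_)→(q0,_,+1)
state=q0 head=6 tape=000___[1]__   (q0,1)→(q1,_,+1)
state=q1 head=7 tape=000____[_]_   (q1,_)→(q0,_,+1)
state=q0 head=8 tape=000_____[_]
Cell 6 holds _ when M halts.

_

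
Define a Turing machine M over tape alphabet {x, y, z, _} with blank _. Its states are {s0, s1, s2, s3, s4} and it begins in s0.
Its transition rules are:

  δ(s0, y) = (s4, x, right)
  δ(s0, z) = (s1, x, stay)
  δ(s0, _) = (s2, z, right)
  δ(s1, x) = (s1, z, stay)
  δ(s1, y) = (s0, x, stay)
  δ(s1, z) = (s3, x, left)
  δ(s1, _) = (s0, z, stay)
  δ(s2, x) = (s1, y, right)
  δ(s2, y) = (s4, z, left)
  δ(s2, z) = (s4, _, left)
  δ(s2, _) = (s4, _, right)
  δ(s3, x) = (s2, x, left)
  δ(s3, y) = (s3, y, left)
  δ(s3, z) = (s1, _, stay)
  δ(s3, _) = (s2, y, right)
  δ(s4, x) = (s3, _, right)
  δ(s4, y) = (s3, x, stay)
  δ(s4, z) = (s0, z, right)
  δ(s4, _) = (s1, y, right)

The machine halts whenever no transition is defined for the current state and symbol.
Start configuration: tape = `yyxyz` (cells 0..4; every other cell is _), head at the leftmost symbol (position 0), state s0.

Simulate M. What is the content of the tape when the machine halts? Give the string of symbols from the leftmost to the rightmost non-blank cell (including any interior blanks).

yyxxxyz

s0 | ___[y]yxyz   read y → write x, move right, go to s4
s4 | ___x[y]xyz   read y → write x, move stay, go to s3
s3 | ___x[x]xyz   read x → write x, move left, go to s2
s2 | ___[x]xxyz   read x → write y, move right, go to s1
s1 | ___y[x]xyz   read x → write z, move stay, go to s1
s1 | ___y[z]xyz   read z → write x, move left, go to s3
s3 | ___[y]xxyz   read y → write y, move left, go to s3
s3 | __[_]yxxyz   read _ → write y, move right, go to s2
s2 | __y[y]xxyz   read y → write z, move left, go to s4
s4 | __[y]zxxyz   read y → write x, move stay, go to s3
s3 | __[x]zxxyz   read x → write x, move left, go to s2
s2 | _[_]xzxxyz   read _ → write _, move right, go to s4
s4 | __[x]zxxyz   read x → write _, move right, go to s3
s3 | ___[z]xxyz   read z → write _, move stay, go to s1
s1 | ___[_]xxyz   read _ → write z, move stay, go to s0
s0 | ___[z]xxyz   read z → write x, move stay, go to s1
s1 | ___[x]xxyz   read x → write z, move stay, go to s1
s1 | ___[z]xxyz   read z → write x, move left, go to s3
s3 | __[_]xxxyz   read _ → write y, move right, go to s2
s2 | __y[x]xxyz   read x → write y, move right, go to s1
s1 | __yy[x]xyz   read x → write z, move stay, go to s1
s1 | __yy[z]xyz   read z → write x, move left, go to s3
s3 | __y[y]xxyz   read y → write y, move left, go to s3
s3 | __[y]yxxyz   read y → write y, move left, go to s3
s3 | _[_]yyxxyz   read _ → write y, move right, go to s2
s2 | _y[y]yxxyz   read y → write z, move left, go to s4
s4 | _[y]zyxxyz   read y → write x, move stay, go to s3
s3 | _[x]zyxxyz   read x → write x, move left, go to s2
s2 | [_]xzyxxyz   read _ → write _, move right, go to s4
s4 | _[x]zyxxyz   read x → write _, move right, go to s3
s3 | __[z]yxxyz   read z → write _, move stay, go to s1
s1 | __[_]yxxyz   read _ → write z, move stay, go to s0
s0 | __[z]yxxyz   read z → write x, move stay, go to s1
s1 | __[x]yxxyz   read x → write z, move stay, go to s1
s1 | __[z]yxxyz   read z → write x, move left, go to s3
s3 | _[_]xyxxyz   read _ → write y, move right, go to s2
s2 | _y[x]yxxyz   read x → write y, move right, go to s1
s1 | _yy[y]xxyz   read y → write x, move stay, go to s0
s0 | _yy[x]xxyz
The non-blank tape span at halt is yyxxxyz.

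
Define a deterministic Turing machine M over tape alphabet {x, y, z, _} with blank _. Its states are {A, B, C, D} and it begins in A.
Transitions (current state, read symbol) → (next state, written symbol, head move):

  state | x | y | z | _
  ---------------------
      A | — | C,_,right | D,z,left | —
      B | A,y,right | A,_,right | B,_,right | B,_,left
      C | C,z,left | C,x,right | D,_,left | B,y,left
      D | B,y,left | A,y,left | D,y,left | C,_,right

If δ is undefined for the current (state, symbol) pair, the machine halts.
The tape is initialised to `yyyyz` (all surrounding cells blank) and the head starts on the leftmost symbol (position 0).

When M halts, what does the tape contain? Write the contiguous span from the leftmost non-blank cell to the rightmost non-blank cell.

x__y

state=A head=0 tape=[y]yyyz   (A,y)→(C,_,right)
state=C head=1 tape=_[y]yyz   (C,y)→(C,x,right)
state=C head=2 tape=_x[y]yz   (C,y)→(C,x,right)
state=C head=3 tape=_xx[y]z   (C,y)→(C,x,right)
state=C head=4 tape=_xxx[z]   (C,z)→(D,_,left)
state=D head=3 tape=_xx[x]_   (D,x)→(B,y,left)
state=B head=2 tape=_x[x]y_   (B,x)→(A,y,right)
state=A head=3 tape=_xy[y]_   (A,y)→(C,_,right)
state=C head=4 tape=_xy_[_]   (C,_)→(B,y,left)
state=B head=3 tape=_xy[_]y   (B,_)→(B,_,left)
state=B head=2 tape=_x[y]_y   (B,y)→(A,_,right)
state=A head=3 tape=_x_[_]y
The non-blank tape span at halt is x__y.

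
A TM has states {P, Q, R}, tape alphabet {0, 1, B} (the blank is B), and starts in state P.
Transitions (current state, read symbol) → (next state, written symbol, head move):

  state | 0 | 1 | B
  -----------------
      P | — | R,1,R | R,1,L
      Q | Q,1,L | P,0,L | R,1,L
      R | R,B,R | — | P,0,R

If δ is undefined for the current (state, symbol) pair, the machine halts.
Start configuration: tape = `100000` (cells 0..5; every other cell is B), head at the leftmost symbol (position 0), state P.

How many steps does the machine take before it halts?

state=P head=0 tape=[1]00000BB   (P,1)→(R,1,R)
state=R head=1 tape=1[0]0000BB   (R,0)→(R,B,R)
state=R head=2 tape=1B[0]000BB   (R,0)→(R,B,R)
state=R head=3 tape=1BB[0]00BB   (R,0)→(R,B,R)
state=R head=4 tape=1BBB[0]0BB   (R,0)→(R,B,R)
state=R head=5 tape=1BBBB[0]BB   (R,0)→(R,B,R)
state=R head=6 tape=1BBBBB[B]B   (R,B)→(P,0,R)
state=P head=7 tape=1BBBBB0[B]   (P,B)→(R,1,L)
state=R head=6 tape=1BBBBB[0]1   (R,0)→(R,B,R)
state=R head=7 tape=1BBBBBB[1]
M halts after 9 transitions.

9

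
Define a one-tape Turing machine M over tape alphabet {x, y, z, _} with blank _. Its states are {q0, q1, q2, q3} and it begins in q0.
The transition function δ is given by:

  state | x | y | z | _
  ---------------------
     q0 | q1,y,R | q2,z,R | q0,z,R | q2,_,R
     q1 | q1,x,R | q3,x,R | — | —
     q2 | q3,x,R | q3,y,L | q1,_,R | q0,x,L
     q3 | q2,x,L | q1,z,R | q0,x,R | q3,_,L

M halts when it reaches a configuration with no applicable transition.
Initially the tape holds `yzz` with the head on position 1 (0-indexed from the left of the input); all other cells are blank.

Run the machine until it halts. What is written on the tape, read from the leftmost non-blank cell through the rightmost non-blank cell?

q0 | y[z]z___   read z → write z, move R, go to q0
q0 | yz[z]___   read z → write z, move R, go to q0
q0 | yzz[_]__   read _ → write _, move R, go to q2
q2 | yzz_[_]_   read _ → write x, move L, go to q0
q0 | yzz[_]x_   read _ → write _, move R, go to q2
q2 | yzz_[x]_   read x → write x, move R, go to q3
q3 | yzz_x[_]   read _ → write _, move L, go to q3
q3 | yzz_[x]_   read x → write x, move L, go to q2
q2 | yzz[_]x_   read _ → write x, move L, go to q0
q0 | yz[z]xx_   read z → write z, move R, go to q0
q0 | yzz[x]x_   read x → write y, move R, go to q1
q1 | yzzy[x]_   read x → write x, move R, go to q1
q1 | yzzyx[_]
The non-blank tape span at halt is yzzyx.

yzzyx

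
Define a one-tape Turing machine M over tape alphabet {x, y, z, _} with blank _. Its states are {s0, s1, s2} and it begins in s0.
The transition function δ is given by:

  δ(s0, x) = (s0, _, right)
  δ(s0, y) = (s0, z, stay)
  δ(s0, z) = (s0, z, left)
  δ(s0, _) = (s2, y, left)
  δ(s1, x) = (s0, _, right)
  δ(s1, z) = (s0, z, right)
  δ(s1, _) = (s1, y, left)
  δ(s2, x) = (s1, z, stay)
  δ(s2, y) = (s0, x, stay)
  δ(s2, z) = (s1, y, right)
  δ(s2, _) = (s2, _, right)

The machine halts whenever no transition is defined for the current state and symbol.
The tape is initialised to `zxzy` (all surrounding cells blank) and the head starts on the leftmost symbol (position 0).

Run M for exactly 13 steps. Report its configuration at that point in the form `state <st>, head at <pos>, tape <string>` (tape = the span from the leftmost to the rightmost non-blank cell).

state=s0 head=0 tape=__[z]xzy   (s0,z)→(s0,z,left)
state=s0 head=-1 tape=_[_]zxzy   (s0,_)→(s2,y,left)
state=s2 head=-2 tape=[_]yzxzy   (s2,_)→(s2,_,right)
state=s2 head=-1 tape=_[y]zxzy   (s2,y)→(s0,x,stay)
state=s0 head=-1 tape=_[x]zxzy   (s0,x)→(s0,_,right)
state=s0 head=0 tape=__[z]xzy   (s0,z)→(s0,z,left)
state=s0 head=-1 tape=_[_]zxzy   (s0,_)→(s2,y,left)
state=s2 head=-2 tape=[_]yzxzy   (s2,_)→(s2,_,right)
state=s2 head=-1 tape=_[y]zxzy   (s2,y)→(s0,x,stay)
state=s0 head=-1 tape=_[x]zxzy   (s0,x)→(s0,_,right)
state=s0 head=0 tape=__[z]xzy   (s0,z)→(s0,z,left)
state=s0 head=-1 tape=_[_]zxzy   (s0,_)→(s2,y,left)
state=s2 head=-2 tape=[_]yzxzy   (s2,_)→(s2,_,right)
state=s2 head=-1 tape=_[y]zxzy
After 13 steps: state s2, head at -1, tape yzxzy.

state s2, head at -1, tape yzxzy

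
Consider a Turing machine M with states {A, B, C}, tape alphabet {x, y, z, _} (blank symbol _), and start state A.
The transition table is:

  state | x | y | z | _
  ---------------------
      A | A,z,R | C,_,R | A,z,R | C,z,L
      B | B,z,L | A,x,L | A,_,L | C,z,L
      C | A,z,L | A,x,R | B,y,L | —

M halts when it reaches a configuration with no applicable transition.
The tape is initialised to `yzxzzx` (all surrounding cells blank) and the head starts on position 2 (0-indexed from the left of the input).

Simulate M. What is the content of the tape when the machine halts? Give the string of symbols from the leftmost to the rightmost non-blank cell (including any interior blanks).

zxyzyzyz

state=A head=2 tape=__yz[x]zzx_   (A,x)→(A,z,R)
state=A head=3 tape=__yzz[z]zx_   (A,z)→(A,z,R)
state=A head=4 tape=__yzzz[z]x_   (A,z)→(A,z,R)
state=A head=5 tape=__yzzzz[x]_   (A,x)→(A,z,R)
state=A head=6 tape=__yzzzzz[_]   (A,_)→(C,z,L)
state=C head=5 tape=__yzzzz[z]z   (C,z)→(B,y,L)
state=B head=4 tape=__yzzz[z]yz   (B,z)→(A,_,L)
state=A head=3 tape=__yzz[z]_yz   (A,z)→(A,z,R)
state=A head=4 tape=__yzzz[_]yz   (A,_)→(C,z,L)
state=C head=3 tape=__yzz[z]zyz   (C,z)→(B,y,L)
state=B head=2 tape=__yz[z]yzyz   (B,z)→(A,_,L)
state=A head=1 tape=__y[z]_yzyz   (A,z)→(A,z,R)
state=A head=2 tape=__yz[_]yzyz   (A,_)→(C,z,L)
state=C head=1 tape=__y[z]zyzyz   (C,z)→(B,y,L)
state=B head=0 tape=__[y]yzyzyz   (B,y)→(A,x,L)
state=A head=-1 tape=_[_]xyzyzyz   (A,_)→(C,z,L)
state=C head=-2 tape=[_]zxyzyzyz
The non-blank tape span at halt is zxyzyzyz.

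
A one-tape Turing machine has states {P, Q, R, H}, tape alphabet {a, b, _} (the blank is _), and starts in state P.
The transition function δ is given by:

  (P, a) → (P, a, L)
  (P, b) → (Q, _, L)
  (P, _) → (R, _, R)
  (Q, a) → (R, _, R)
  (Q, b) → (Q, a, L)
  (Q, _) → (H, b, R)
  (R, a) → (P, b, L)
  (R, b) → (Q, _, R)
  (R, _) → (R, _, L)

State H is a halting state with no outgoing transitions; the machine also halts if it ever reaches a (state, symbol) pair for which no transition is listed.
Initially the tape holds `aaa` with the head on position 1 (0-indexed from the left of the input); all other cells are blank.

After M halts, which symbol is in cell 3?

b

state=P head=1 tape=_a[a]a__   (P,a)→(P,a,L)
state=P head=0 tape=_[a]aa__   (P,a)→(P,a,L)
state=P head=-1 tape=[_]aaa__   (P,_)→(R,_,R)
state=R head=0 tape=_[a]aa__   (R,a)→(P,b,L)
state=P head=-1 tape=[_]baa__   (P,_)→(R,_,R)
state=R head=0 tape=_[b]aa__   (R,b)→(Q,_,R)
state=Q head=1 tape=__[a]a__   (Q,a)→(R,_,R)
state=R head=2 tape=___[a]__   (R,a)→(P,b,L)
state=P head=1 tape=__[_]b__   (P,_)→(R,_,R)
state=R head=2 tape=___[b]__   (R,b)→(Q,_,R)
state=Q head=3 tape=____[_]_   (Q,_)→(H,b,R)
state=H head=4 tape=____b[_]
Cell 3 holds b when M halts.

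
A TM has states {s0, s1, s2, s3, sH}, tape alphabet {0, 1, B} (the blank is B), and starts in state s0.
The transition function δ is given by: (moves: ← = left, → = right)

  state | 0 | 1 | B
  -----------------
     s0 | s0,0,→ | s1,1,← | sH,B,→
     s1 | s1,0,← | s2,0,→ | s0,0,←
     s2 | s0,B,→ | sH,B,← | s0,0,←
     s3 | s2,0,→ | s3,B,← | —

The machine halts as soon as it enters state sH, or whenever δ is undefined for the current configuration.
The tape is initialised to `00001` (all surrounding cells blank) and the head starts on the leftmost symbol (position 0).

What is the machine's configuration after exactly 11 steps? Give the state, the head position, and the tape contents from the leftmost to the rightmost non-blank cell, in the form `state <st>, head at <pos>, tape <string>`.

state=s0 head=0 tape=BB[0]0001   (s0,0)→(s0,0,→)
state=s0 head=1 tape=BB0[0]001   (s0,0)→(s0,0,→)
state=s0 head=2 tape=BB00[0]01   (s0,0)→(s0,0,→)
state=s0 head=3 tape=BB000[0]1   (s0,0)→(s0,0,→)
state=s0 head=4 tape=BB0000[1]   (s0,1)→(s1,1,←)
state=s1 head=3 tape=BB000[0]1   (s1,0)→(s1,0,←)
state=s1 head=2 tape=BB00[0]01   (s1,0)→(s1,0,←)
state=s1 head=1 tape=BB0[0]001   (s1,0)→(s1,0,←)
state=s1 head=0 tape=BB[0]0001   (s1,0)→(s1,0,←)
state=s1 head=-1 tape=B[B]00001   (s1,B)→(s0,0,←)
state=s0 head=-2 tape=[B]000001   (s0,B)→(sH,B,→)
state=sH head=-1 tape=B[0]00001
After 11 steps: state sH, head at -1, tape 000001.

state sH, head at -1, tape 000001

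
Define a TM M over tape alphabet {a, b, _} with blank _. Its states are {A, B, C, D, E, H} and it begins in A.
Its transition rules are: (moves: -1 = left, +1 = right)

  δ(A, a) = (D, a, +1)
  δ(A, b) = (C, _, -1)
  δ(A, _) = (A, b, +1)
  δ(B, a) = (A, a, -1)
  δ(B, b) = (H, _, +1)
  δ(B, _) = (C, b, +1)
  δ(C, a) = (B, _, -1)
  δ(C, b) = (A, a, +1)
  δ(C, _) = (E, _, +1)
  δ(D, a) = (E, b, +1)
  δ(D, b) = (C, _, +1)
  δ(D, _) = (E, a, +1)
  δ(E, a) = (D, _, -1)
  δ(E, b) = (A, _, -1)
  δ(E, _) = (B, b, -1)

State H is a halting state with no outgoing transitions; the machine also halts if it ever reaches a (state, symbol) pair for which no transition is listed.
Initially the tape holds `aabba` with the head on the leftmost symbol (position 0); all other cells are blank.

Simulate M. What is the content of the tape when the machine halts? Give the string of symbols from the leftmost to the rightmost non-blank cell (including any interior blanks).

bbaa

state=A head=0 tape=_[a]abba__   (A,a)→(D,a,+1)
state=D head=1 tape=_a[a]bba__   (D,a)→(E,b,+1)
state=E head=2 tape=_ab[b]ba__   (E,b)→(A,_,-1)
state=A head=1 tape=_a[b]_ba__   (A,b)→(C,_,-1)
state=C head=0 tape=_[a]__ba__   (C,a)→(B,_,-1)
state=B head=-1 tape=[_]___ba__   (B,_)→(C,b,+1)
state=C head=0 tape=b[_]__ba__   (C,_)→(E,_,+1)
state=E head=1 tape=b_[_]_ba__   (E,_)→(B,b,-1)
state=B head=0 tape=b[_]b_ba__   (B,_)→(C,b,+1)
state=C head=1 tape=bb[b]_ba__   (C,b)→(A,a,+1)
state=A head=2 tape=bba[_]ba__   (A,_)→(A,b,+1)
state=A head=3 tape=bbab[b]a__   (A,b)→(C,_,-1)
state=C head=2 tape=bba[b]_a__   (C,b)→(A,a,+1)
state=A head=3 tape=bbaa[_]a__   (A,_)→(A,b,+1)
state=A head=4 tape=bbaab[a]__   (A,a)→(D,a,+1)
state=D head=5 tape=bbaaba[_]_   (D,_)→(E,a,+1)
state=E head=6 tape=bbaabaa[_]   (E,_)→(B,b,-1)
state=B head=5 tape=bbaaba[a]b   (B,a)→(A,a,-1)
state=A head=4 tape=bbaab[a]ab   (A,a)→(D,a,+1)
state=D head=5 tape=bbaaba[a]b   (D,a)→(E,b,+1)
state=E head=6 tape=bbaabab[b]   (E,b)→(A,_,-1)
state=A head=5 tape=bbaaba[b]_   (A,b)→(C,_,-1)
state=C head=4 tape=bbaab[a]__   (C,a)→(B,_,-1)
state=B head=3 tape=bbaa[b]___   (B,b)→(H,_,+1)
state=H head=4 tape=bbaa_[_]__
The non-blank tape span at halt is bbaa.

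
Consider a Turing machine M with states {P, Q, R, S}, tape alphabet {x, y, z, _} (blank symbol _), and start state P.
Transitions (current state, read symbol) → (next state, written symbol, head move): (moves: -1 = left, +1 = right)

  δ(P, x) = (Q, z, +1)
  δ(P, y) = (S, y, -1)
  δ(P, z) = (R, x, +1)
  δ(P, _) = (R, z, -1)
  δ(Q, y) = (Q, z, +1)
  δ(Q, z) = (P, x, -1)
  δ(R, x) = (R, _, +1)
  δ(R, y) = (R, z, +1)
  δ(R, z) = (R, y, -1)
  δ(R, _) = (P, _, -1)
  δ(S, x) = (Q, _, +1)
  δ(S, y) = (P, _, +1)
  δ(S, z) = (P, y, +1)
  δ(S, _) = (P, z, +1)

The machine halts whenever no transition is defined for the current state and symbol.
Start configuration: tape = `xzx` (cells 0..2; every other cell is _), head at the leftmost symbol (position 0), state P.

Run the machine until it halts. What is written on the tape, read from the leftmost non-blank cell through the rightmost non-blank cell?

z_z

P | [x]zx_   read x → write z, move +1, go to Q
Q | z[z]x_   read z → write x, move -1, go to P
P | [z]xx_   read z → write x, move +1, go to R
R | x[x]x_   read x → write _, move +1, go to R
R | x_[x]_   read x → write _, move +1, go to R
R | x__[_]   read _ → write _, move -1, go to P
P | x_[_]_   read _ → write z, move -1, go to R
R | x[_]z_   read _ → write _, move -1, go to P
P | [x]_z_   read x → write z, move +1, go to Q
Q | z[_]z_
The non-blank tape span at halt is z_z.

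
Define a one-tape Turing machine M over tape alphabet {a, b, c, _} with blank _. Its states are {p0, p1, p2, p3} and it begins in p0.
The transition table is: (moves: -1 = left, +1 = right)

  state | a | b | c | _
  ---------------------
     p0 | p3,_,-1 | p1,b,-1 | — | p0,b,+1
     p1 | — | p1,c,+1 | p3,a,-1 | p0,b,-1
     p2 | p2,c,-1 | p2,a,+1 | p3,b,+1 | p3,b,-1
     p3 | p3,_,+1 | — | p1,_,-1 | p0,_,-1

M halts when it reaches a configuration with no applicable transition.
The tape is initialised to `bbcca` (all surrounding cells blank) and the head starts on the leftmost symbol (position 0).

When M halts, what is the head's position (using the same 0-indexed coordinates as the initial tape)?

state=p0 head=0 tape=____[b]bcca   (p0,b)→(p1,b,-1)
state=p1 head=-1 tape=___[_]bbcca   (p1,_)→(p0,b,-1)
state=p0 head=-2 tape=__[_]bbbcca   (p0,_)→(p0,b,+1)
state=p0 head=-1 tape=__b[b]bbcca   (p0,b)→(p1,b,-1)
state=p1 head=-2 tape=__[b]bbbcca   (p1,b)→(p1,c,+1)
state=p1 head=-1 tape=__c[b]bbcca   (p1,b)→(p1,c,+1)
state=p1 head=0 tape=__cc[b]bcca   (p1,b)→(p1,c,+1)
state=p1 head=1 tape=__ccc[b]cca   (p1,b)→(p1,c,+1)
state=p1 head=2 tape=__cccc[c]ca   (p1,c)→(p3,a,-1)
state=p3 head=1 tape=__ccc[c]aca   (p3,c)→(p1,_,-1)
state=p1 head=0 tape=__cc[c]_aca   (p1,c)→(p3,a,-1)
state=p3 head=-1 tape=__c[c]a_aca   (p3,c)→(p1,_,-1)
state=p1 head=-2 tape=__[c]_a_aca   (p1,c)→(p3,a,-1)
state=p3 head=-3 tape=_[_]a_a_aca   (p3,_)→(p0,_,-1)
state=p0 head=-4 tape=[_]_a_a_aca   (p0,_)→(p0,b,+1)
state=p0 head=-3 tape=b[_]a_a_aca   (p0,_)→(p0,b,+1)
state=p0 head=-2 tape=bb[a]_a_aca   (p0,a)→(p3,_,-1)
state=p3 head=-3 tape=b[b]__a_aca
At halt the head is at cell -3.

-3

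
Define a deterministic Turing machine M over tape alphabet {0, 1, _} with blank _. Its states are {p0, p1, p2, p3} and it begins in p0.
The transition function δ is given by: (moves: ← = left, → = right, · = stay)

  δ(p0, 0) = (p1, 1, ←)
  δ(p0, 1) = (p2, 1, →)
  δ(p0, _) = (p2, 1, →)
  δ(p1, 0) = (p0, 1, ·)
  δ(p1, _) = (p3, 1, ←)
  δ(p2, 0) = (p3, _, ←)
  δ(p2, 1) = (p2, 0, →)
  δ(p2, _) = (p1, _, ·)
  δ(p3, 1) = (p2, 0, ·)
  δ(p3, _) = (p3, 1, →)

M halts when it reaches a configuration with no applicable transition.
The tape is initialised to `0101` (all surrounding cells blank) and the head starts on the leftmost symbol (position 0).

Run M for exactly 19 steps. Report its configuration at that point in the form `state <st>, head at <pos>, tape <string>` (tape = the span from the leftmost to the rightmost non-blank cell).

state p3, head at -3, tape 1____101

p0 | ____[0]101   read 0 → write 1, move ←, go to p1
p1 | ___[_]1101   read _ → write 1, move ←, go to p3
p3 | __[_]11101   read _ → write 1, move →, go to p3
p3 | __1[1]1101   read 1 → write 0, move ·, go to p2
p2 | __1[0]1101   read 0 → write _, move ←, go to p3
p3 | __[1]_1101   read 1 → write 0, move ·, go to p2
p2 | __[0]_1101   read 0 → write _, move ←, go to p3
p3 | _[_]__1101   read _ → write 1, move →, go to p3
p3 | _1[_]_1101   read _ → write 1, move →, go to p3
p3 | _11[_]1101   read _ → write 1, move →, go to p3
p3 | _111[1]101   read 1 → write 0, move ·, go to p2
p2 | _111[0]101   read 0 → write _, move ←, go to p3
p3 | _11[1]_101   read 1 → write 0, move ·, go to p2
p2 | _11[0]_101   read 0 → write _, move ←, go to p3
p3 | _1[1]__101   read 1 → write 0, move ·, go to p2
p2 | _1[0]__101   read 0 → write _, move ←, go to p3
p3 | _[1]___101   read 1 → write 0, move ·, go to p2
p2 | _[0]___101   read 0 → write _, move ←, go to p3
p3 | [_]____101   read _ → write 1, move →, go to p3
p3 | 1[_]___101
After 19 steps: state p3, head at -3, tape 1____101.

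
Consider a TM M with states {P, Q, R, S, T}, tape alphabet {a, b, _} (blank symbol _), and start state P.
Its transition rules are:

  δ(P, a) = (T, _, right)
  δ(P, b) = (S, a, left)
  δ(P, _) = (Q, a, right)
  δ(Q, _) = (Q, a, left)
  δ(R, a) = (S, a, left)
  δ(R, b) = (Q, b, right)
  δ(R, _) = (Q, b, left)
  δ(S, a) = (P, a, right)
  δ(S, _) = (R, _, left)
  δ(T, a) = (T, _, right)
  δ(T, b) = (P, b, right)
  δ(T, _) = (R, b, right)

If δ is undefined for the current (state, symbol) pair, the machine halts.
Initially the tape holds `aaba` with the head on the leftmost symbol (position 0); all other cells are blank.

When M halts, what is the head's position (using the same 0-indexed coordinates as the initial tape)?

4

P | [a]aba__   read a → write _, move right, go to T
T | _[a]ba__   read a → write _, move right, go to T
T | __[b]a__   read b → write b, move right, go to P
P | __b[a]__   read a → write _, move right, go to T
T | __b_[_]_   read _ → write b, move right, go to R
R | __b_b[_]   read _ → write b, move left, go to Q
Q | __b_[b]b
At halt the head is at cell 4.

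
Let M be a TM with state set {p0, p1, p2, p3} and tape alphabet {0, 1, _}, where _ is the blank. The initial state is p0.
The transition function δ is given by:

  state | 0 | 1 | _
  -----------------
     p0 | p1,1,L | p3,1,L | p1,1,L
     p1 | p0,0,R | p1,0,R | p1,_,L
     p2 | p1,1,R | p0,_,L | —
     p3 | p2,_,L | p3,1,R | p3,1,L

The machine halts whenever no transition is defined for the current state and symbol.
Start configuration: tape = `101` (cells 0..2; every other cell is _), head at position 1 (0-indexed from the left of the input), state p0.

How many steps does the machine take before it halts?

28

p0 | _1[0]1_   read 0 → write 1, move L, go to p1
p1 | _[1]11_   read 1 → write 0, move R, go to p1
p1 | _0[1]1_   read 1 → write 0, move R, go to p1
p1 | _00[1]_   read 1 → write 0, move R, go to p1
p1 | _000[_]   read _ → write _, move L, go to p1
p1 | _00[0]_   read 0 → write 0, move R, go to p0
p0 | _000[_]   read _ → write 1, move L, go to p1
p1 | _00[0]1   read 0 → write 0, move R, go to p0
p0 | _000[1]   read 1 → write 1, move L, go to p3
p3 | _00[0]1   read 0 → write _, move L, go to p2
p2 | _0[0]_1   read 0 → write 1, move R, go to p1
p1 | _01[_]1   read _ → write _, move L, go to p1
p1 | _0[1]_1   read 1 → write 0, move R, go to p1
p1 | _00[_]1   read _ → write _, move L, go to p1
p1 | _0[0]_1   read 0 → write 0, move R, go to p0
p0 | _00[_]1   read _ → write 1, move L, go to p1
p1 | _0[0]11   read 0 → write 0, move R, go to p0
p0 | _00[1]1   read 1 → write 1, move L, go to p3
p3 | _0[0]11   read 0 → write _, move L, go to p2
p2 | _[0]_11   read 0 → write 1, move R, go to p1
p1 | _1[_]11   read _ → write _, move L, go to p1
p1 | _[1]_11   read 1 → write 0, move R, go to p1
p1 | _0[_]11   read _ → write _, move L, go to p1
p1 | _[0]_11   read 0 → write 0, move R, go to p0
p0 | _0[_]11   read _ → write 1, move L, go to p1
p1 | _[0]111   read 0 → write 0, move R, go to p0
p0 | _0[1]11   read 1 → write 1, move L, go to p3
p3 | _[0]111   read 0 → write _, move L, go to p2
p2 | [_]_111
M halts after 28 transitions.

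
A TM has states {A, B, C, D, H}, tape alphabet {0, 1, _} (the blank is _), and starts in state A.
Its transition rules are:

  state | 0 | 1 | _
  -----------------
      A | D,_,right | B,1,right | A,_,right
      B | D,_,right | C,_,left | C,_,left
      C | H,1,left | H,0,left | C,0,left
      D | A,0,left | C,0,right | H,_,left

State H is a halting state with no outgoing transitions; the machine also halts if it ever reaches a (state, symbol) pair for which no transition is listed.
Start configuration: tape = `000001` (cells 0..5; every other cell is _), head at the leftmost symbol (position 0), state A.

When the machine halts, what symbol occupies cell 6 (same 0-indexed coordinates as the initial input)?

state=A head=0 tape=[0]00001_   (A,0)→(D,_,right)
state=D head=1 tape=_[0]0001_   (D,0)→(A,0,left)
state=A head=0 tape=[_]00001_   (A,_)→(A,_,right)
state=A head=1 tape=_[0]0001_   (A,0)→(D,_,right)
state=D head=2 tape=__[0]001_   (D,0)→(A,0,left)
state=A head=1 tape=_[_]0001_   (A,_)→(A,_,right)
state=A head=2 tape=__[0]001_   (A,0)→(D,_,right)
state=D head=3 tape=___[0]01_   (D,0)→(A,0,left)
state=A head=2 tape=__[_]001_   (A,_)→(A,_,right)
state=A head=3 tape=___[0]01_   (A,0)→(D,_,right)
state=D head=4 tape=____[0]1_   (D,0)→(A,0,left)
state=A head=3 tape=___[_]01_   (A,_)→(A,_,right)
state=A head=4 tape=____[0]1_   (A,0)→(D,_,right)
state=D head=5 tape=_____[1]_   (D,1)→(C,0,right)
state=C head=6 tape=_____0[_]   (C,_)→(C,0,left)
state=C head=5 tape=_____[0]0   (C,0)→(H,1,left)
state=H head=4 tape=____[_]10
Cell 6 holds 0 when M halts.

0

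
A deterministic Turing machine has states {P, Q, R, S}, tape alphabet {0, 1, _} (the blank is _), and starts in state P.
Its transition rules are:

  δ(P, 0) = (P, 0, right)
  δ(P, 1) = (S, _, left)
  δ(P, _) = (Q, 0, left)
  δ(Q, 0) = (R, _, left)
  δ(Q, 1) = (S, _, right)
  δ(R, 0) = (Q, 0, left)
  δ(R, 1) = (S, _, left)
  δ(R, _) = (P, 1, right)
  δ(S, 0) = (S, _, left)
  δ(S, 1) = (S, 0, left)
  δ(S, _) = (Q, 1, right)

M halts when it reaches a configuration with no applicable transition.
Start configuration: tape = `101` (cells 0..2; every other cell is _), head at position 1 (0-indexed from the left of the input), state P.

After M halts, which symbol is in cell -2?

P | __1[0]1   read 0 → write 0, move right, go to P
P | __10[1]   read 1 → write _, move left, go to S
S | __1[0]_   read 0 → write _, move left, go to S
S | __[1]__   read 1 → write 0, move left, go to S
S | _[_]0__   read _ → write 1, move right, go to Q
Q | _1[0]__   read 0 → write _, move left, go to R
R | _[1]___   read 1 → write _, move left, go to S
S | [_]____   read _ → write 1, move right, go to Q
Q | 1[_]___
Cell -2 holds 1 when M halts.

1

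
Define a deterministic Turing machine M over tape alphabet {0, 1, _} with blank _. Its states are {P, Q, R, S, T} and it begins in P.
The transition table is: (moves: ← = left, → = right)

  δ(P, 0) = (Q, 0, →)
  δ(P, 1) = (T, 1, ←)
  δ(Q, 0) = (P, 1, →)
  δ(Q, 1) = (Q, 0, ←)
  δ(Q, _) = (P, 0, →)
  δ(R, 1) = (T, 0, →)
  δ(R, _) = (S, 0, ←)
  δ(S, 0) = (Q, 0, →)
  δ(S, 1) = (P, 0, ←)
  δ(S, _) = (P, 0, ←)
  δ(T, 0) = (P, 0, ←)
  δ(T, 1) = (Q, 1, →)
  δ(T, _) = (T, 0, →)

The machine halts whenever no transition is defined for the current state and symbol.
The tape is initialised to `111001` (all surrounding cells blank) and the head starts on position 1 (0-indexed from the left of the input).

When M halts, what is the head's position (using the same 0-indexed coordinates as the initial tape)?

state=P head=1 tape=_1[1]1001_   (P,1)→(T,1,←)
state=T head=0 tape=_[1]11001_   (T,1)→(Q,1,→)
state=Q head=1 tape=_1[1]1001_   (Q,1)→(Q,0,←)
state=Q head=0 tape=_[1]01001_   (Q,1)→(Q,0,←)
state=Q head=-1 tape=[_]001001_   (Q,_)→(P,0,→)
state=P head=0 tape=0[0]01001_   (P,0)→(Q,0,→)
state=Q head=1 tape=00[0]1001_   (Q,0)→(P,1,→)
state=P head=2 tape=001[1]001_   (P,1)→(T,1,←)
state=T head=1 tape=00[1]1001_   (T,1)→(Q,1,→)
state=Q head=2 tape=001[1]001_   (Q,1)→(Q,0,←)
state=Q head=1 tape=00[1]0001_   (Q,1)→(Q,0,←)
state=Q head=0 tape=0[0]00001_   (Q,0)→(P,1,→)
state=P head=1 tape=01[0]0001_   (P,0)→(Q,0,→)
state=Q head=2 tape=010[0]001_   (Q,0)→(P,1,→)
state=P head=3 tape=0101[0]01_   (P,0)→(Q,0,→)
state=Q head=4 tape=01010[0]1_   (Q,0)→(P,1,→)
state=P head=5 tape=010101[1]_   (P,1)→(T,1,←)
state=T head=4 tape=01010[1]1_   (T,1)→(Q,1,→)
state=Q head=5 tape=010101[1]_   (Q,1)→(Q,0,←)
state=Q head=4 tape=01010[1]0_   (Q,1)→(Q,0,←)
state=Q head=3 tape=0101[0]00_   (Q,0)→(P,1,→)
state=P head=4 tape=01011[0]0_   (P,0)→(Q,0,→)
state=Q head=5 tape=010110[0]_   (Q,0)→(P,1,→)
state=P head=6 tape=0101101[_]
At halt the head is at cell 6.

6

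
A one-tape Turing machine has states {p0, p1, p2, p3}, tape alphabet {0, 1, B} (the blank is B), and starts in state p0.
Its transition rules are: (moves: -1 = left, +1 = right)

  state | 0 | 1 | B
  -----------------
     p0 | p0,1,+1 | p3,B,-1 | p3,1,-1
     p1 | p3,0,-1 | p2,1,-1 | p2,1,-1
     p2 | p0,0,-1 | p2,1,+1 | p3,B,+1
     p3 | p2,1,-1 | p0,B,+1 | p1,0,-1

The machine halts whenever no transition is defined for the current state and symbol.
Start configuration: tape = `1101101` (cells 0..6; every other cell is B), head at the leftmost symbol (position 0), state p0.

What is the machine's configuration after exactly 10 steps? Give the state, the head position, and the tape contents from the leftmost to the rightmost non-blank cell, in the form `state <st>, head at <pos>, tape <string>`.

state=p0 head=0 tape=BBB[1]101101   (p0,1)→(p3,B,-1)
state=p3 head=-1 tape=BB[B]B101101   (p3,B)→(p1,0,-1)
state=p1 head=-2 tape=B[B]0B101101   (p1,B)→(p2,1,-1)
state=p2 head=-3 tape=[B]10B101101   (p2,B)→(p3,B,+1)
state=p3 head=-2 tape=B[1]0B101101   (p3,1)→(p0,B,+1)
state=p0 head=-1 tape=BB[0]B101101   (p0,0)→(p0,1,+1)
state=p0 head=0 tape=BB1[B]101101   (p0,B)→(p3,1,-1)
state=p3 head=-1 tape=BB[1]1101101   (p3,1)→(p0,B,+1)
state=p0 head=0 tape=BBB[1]101101   (p0,1)→(p3,B,-1)
state=p3 head=-1 tape=BB[B]B101101   (p3,B)→(p1,0,-1)
state=p1 head=-2 tape=B[B]0B101101
After 10 steps: state p1, head at -2, tape 0B101101.

state p1, head at -2, tape 0B101101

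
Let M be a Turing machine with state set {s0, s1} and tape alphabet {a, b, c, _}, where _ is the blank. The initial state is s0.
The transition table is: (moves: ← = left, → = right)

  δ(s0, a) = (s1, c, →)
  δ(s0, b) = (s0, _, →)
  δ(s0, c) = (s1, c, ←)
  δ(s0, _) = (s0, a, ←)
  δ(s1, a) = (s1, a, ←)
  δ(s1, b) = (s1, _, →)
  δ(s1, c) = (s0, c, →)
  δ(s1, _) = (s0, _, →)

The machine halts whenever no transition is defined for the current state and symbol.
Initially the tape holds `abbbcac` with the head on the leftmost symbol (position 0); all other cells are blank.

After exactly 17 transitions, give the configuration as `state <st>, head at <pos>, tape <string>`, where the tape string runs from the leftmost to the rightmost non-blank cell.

state=s0 head=0 tape=[a]bbbcac_   (s0,a)→(s1,c,→)
state=s1 head=1 tape=c[b]bbcac_   (s1,b)→(s1,_,→)
state=s1 head=2 tape=c_[b]bcac_   (s1,b)→(s1,_,→)
state=s1 head=3 tape=c__[b]cac_   (s1,b)→(s1,_,→)
state=s1 head=4 tape=c___[c]ac_   (s1,c)→(s0,c,→)
state=s0 head=5 tape=c___c[a]c_   (s0,a)→(s1,c,→)
state=s1 head=6 tape=c___cc[c]_   (s1,c)→(s0,c,→)
state=s0 head=7 tape=c___ccc[_]   (s0,_)→(s0,a,←)
state=s0 head=6 tape=c___cc[c]a   (s0,c)→(s1,c,←)
state=s1 head=5 tape=c___c[c]ca   (s1,c)→(s0,c,→)
state=s0 head=6 tape=c___cc[c]a   (s0,c)→(s1,c,←)
state=s1 head=5 tape=c___c[c]ca   (s1,c)→(s0,c,→)
state=s0 head=6 tape=c___cc[c]a   (s0,c)→(s1,c,←)
state=s1 head=5 tape=c___c[c]ca   (s1,c)→(s0,c,→)
state=s0 head=6 tape=c___cc[c]a   (s0,c)→(s1,c,←)
state=s1 head=5 tape=c___c[c]ca   (s1,c)→(s0,c,→)
state=s0 head=6 tape=c___cc[c]a   (s0,c)→(s1,c,←)
state=s1 head=5 tape=c___c[c]ca
After 17 steps: state s1, head at 5, tape c___ccca.

state s1, head at 5, tape c___ccca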